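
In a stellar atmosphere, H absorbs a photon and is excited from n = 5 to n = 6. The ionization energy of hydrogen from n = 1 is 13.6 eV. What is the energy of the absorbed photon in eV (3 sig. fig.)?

E_6 = −13.60/36 = −0.3778 eV and E_5 = −13.60/25 = −0.5440 eV.
The photon energy is |E_6 − E_5| = 0.166 eV.

0.166 eV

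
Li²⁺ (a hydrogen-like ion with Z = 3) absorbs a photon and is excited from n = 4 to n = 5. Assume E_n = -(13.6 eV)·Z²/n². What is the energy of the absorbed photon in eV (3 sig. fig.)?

2.75 eV

The Bohr energies scale as Z², so for Z = 3: E_n = −122.4/n² eV.
E_5 = −122.4/25 = −4.896 eV and E_4 = −122.4/16 = −7.650 eV.
The photon energy is |E_5 − E_4| = 2.75 eV.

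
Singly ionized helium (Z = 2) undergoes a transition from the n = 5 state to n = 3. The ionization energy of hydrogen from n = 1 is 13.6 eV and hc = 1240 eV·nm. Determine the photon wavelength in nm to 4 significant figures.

320.5 nm

For Z = 2 the level energies scale as Z², so the effective Rydberg energy is 13.6 × 4 = 54.40 eV.
ΔE = 54.40 × (1/3² − 1/5²) = 54.40 × 0.07111 = 3.868 eV.
λ = hc/ΔE = 1240 / 3.868 = 320.5 nm.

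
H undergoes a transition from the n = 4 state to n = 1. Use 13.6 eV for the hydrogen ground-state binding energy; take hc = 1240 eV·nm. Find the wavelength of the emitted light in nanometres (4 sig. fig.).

97.25 nm

ΔE = 13.60 × (1/1² − 1/4²) = 13.60 × 0.9375 = 12.75 eV.
λ = hc/ΔE = 1240 / 12.75 = 97.25 nm.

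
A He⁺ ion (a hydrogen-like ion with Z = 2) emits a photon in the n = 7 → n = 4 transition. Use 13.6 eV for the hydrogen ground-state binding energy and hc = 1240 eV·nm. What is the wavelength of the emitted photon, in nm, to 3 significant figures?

542 nm

For Z = 2 the level energies scale as Z², so the effective Rydberg energy is 13.6 × 4 = 54.40 eV.
ΔE = 54.40 × (1/4² − 1/7²) = 54.40 × 0.04209 = 2.290 eV.
λ = hc/ΔE = 1240 / 2.290 = 542 nm.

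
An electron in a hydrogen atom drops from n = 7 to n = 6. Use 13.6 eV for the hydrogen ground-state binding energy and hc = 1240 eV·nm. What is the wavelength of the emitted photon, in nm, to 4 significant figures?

ΔE = 13.60 × (1/6² − 1/7²) = 13.60 × 0.007370 = 0.1002 eV.
λ = hc/ΔE = 1240 / 0.1002 = 12370 nm.

12370 nm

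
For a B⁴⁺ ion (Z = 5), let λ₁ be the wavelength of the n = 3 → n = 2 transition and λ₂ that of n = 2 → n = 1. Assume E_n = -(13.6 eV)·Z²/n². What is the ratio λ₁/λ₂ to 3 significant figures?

5.40

λ ∝ 1/ΔE ∝ 1/(1/n_f² − 1/n_i²), and the Z² and hc factors cancel in the ratio.
λ₁/λ₂ = (1/1² − 1/2²)/(1/2² − 1/3²) = 0.7500/0.1389 = 5.40.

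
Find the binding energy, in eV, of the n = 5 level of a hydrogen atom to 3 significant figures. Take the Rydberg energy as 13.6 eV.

0.544 eV

E_5 = −13.60/25 = −0.544 eV, so ionization (to E = 0) requires 0.544 eV.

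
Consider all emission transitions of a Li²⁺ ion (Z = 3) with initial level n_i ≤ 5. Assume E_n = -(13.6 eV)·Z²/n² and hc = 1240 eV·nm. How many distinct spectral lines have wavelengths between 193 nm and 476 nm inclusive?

2

Enumerate all n_i → n_f pairs with 1 ≤ n_f < n_i ≤ 5 and compute λ = 1240 / [13.6·9·(1/n_f² − 1/n_i²)].
Lines falling in [193, 476] nm: 4→3 (208.4 nm), 5→4 (450.3 nm).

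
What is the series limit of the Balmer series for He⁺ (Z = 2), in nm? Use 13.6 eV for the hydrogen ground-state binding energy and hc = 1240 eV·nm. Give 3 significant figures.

The Balmer series has lower level n_f = 2; the series limit corresponds to n_i → ∞.
ΔE_max = 13.6 × 4 / 2² = 13.60 eV.
λ_min = 1240 / 13.60 = 91.2 nm.

91.2 nm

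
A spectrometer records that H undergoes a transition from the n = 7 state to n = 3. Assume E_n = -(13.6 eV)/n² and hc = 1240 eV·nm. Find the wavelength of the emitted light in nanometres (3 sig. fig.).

1010 nm

ΔE = 13.60 × (1/3² − 1/7²) = 13.60 × 0.09070 = 1.234 eV.
λ = hc/ΔE = 1240 / 1.234 = 1010 nm.
This line belongs to the Paschen series.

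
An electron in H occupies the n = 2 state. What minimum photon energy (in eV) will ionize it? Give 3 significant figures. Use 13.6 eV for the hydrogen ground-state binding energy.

3.40 eV

E_2 = −13.60/4 = −3.40 eV, so ionization (to E = 0) requires 3.40 eV.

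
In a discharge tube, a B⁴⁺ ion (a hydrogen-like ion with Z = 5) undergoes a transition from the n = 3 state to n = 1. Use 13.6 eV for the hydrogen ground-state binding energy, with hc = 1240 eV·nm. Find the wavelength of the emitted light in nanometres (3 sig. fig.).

For Z = 5 the level energies scale as Z², so the effective Rydberg energy is 13.6 × 25 = 340.0 eV.
ΔE = 340.0 × (1/1² − 1/3²) = 340.0 × 0.8889 = 302.2 eV.
λ = hc/ΔE = 1240 / 302.2 = 4.10 nm.

4.10 nm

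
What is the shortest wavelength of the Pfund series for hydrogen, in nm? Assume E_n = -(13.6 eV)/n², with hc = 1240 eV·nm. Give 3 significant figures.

2280 nm

The Pfund series has lower level n_f = 5; the series limit corresponds to n_i → ∞.
ΔE_max = 13.6 × 1 / 5² = 0.5440 eV.
λ_min = 1240 / 0.5440 = 2280 nm.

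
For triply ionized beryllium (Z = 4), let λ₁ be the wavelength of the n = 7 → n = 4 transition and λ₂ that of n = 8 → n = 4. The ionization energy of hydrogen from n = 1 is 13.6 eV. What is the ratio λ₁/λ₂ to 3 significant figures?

λ ∝ 1/ΔE ∝ 1/(1/n_f² − 1/n_i²), and the Z² and hc factors cancel in the ratio.
λ₁/λ₂ = (1/4² − 1/8²)/(1/4² − 1/7²) = 0.04688/0.04209 = 1.11.

1.11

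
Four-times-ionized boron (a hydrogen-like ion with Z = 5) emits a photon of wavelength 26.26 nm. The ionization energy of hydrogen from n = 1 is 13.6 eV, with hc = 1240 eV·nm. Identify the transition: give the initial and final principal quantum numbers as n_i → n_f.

The photon energy is ΔE = hc/λ = 1240 / 26.26 = 47.22 eV.
With Z = 5, ΔE = 340.0 × (1/n_f² − 1/n_i²), so 1/n_f² − 1/n_i² = 0.1389.
Trying n_f = 2 gives 1/n_i² = 0.1111, i.e. n_i ≈ 3; this pair matches.

n_i = 3, n_f = 2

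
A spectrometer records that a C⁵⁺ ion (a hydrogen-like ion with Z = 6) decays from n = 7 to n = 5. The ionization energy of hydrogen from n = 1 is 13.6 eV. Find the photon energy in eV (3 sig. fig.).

The Bohr energies scale as Z², so for Z = 6: E_n = −489.6/n² eV.
E_7 = −489.6/49 = −9.992 eV and E_5 = −489.6/25 = −19.58 eV.
The photon energy is |E_7 − E_5| = 9.59 eV.

9.59 eV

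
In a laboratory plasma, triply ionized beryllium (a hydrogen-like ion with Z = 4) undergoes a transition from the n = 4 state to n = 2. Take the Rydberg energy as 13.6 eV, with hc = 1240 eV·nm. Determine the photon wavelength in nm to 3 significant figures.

For Z = 4 the level energies scale as Z², so the effective Rydberg energy is 13.6 × 16 = 217.6 eV.
ΔE = 217.6 × (1/2² − 1/4²) = 217.6 × 0.1875 = 40.80 eV.
λ = hc/ΔE = 1240 / 40.80 = 30.4 nm.

30.4 nm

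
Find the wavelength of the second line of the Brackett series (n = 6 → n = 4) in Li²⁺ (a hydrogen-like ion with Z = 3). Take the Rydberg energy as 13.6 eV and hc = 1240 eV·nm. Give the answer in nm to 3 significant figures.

The Brackett series terminates on n_f = 4; the second line has n_i = 4+2 = 6.
ΔE = 122.4 × (1/4² − 1/6²) = 4.250 eV.
λ = 1240 / 4.250 = 292 nm.

292 nm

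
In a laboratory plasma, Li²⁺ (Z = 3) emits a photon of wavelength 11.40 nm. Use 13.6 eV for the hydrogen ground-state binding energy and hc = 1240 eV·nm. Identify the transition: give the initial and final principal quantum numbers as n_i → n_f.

The photon energy is ΔE = hc/λ = 1240 / 11.40 = 108.8 eV.
With Z = 3, ΔE = 122.4 × (1/n_f² − 1/n_i²), so 1/n_f² − 1/n_i² = 0.8887.
Trying n_f = 1 gives 1/n_i² = 0.1113, i.e. n_i ≈ 3; this pair matches.

n_i = 3, n_f = 1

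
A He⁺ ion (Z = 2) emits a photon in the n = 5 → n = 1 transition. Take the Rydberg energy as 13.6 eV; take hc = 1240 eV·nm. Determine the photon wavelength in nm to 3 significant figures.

For Z = 2 the level energies scale as Z², so the effective Rydberg energy is 13.6 × 4 = 54.40 eV.
ΔE = 54.40 × (1/1² − 1/5²) = 54.40 × 0.9600 = 52.22 eV.
λ = hc/ΔE = 1240 / 52.22 = 23.7 nm.

23.7 nm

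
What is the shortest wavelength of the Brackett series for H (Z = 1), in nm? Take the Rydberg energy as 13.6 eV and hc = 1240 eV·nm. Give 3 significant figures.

1460 nm

The Brackett series has lower level n_f = 4; the series limit corresponds to n_i → ∞.
ΔE_max = 13.6 × 1 / 4² = 0.8500 eV.
λ_min = 1240 / 0.8500 = 1460 nm.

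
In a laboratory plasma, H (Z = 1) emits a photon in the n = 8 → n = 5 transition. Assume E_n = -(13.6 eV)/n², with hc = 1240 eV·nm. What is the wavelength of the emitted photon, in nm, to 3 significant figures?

ΔE = 13.60 × (1/5² − 1/8²) = 13.60 × 0.02438 = 0.3315 eV.
λ = hc/ΔE = 1240 / 0.3315 = 3740 nm.
This line belongs to the Pfund series.

3740 nm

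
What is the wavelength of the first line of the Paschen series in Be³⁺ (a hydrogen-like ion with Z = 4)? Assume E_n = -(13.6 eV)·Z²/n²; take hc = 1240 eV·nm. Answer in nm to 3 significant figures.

117 nm

The Paschen series terminates on n_f = 3; the first line has n_i = 3+1 = 4.
ΔE = 217.6 × (1/3² − 1/4²) = 10.58 eV.
λ = 1240 / 10.58 = 117 nm.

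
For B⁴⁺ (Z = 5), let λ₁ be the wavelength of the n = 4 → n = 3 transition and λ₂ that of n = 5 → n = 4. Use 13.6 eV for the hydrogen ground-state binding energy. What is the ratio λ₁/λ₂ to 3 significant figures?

0.463

λ ∝ 1/ΔE ∝ 1/(1/n_f² − 1/n_i²), and the Z² and hc factors cancel in the ratio.
λ₁/λ₂ = (1/4² − 1/5²)/(1/3² − 1/4²) = 0.02250/0.04861 = 0.463.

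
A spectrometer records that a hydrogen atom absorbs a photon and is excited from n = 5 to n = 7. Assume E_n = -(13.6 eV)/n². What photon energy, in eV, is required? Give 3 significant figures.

0.266 eV

E_7 = −13.60/49 = −0.2776 eV and E_5 = −13.60/25 = −0.5440 eV.
The photon energy is |E_7 − E_5| = 0.266 eV.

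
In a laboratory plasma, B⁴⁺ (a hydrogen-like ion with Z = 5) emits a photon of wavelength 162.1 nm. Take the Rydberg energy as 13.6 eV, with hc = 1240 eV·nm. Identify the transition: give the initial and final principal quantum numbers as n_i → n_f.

n_i = 5, n_f = 4

The photon energy is ΔE = hc/λ = 1240 / 162.1 = 7.650 eV.
With Z = 5, ΔE = 340.0 × (1/n_f² − 1/n_i²), so 1/n_f² − 1/n_i² = 0.02250.
Trying n_f = 4 gives 1/n_i² = 0.04000, i.e. n_i ≈ 5; this pair matches.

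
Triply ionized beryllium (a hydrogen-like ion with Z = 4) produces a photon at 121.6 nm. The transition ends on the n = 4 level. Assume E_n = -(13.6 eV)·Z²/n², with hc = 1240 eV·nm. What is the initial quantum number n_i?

The photon energy is ΔE = hc/λ = 1240 / 121.6 = 10.20 eV.
With Z = 4, ΔE = 217.6 × (1/n_f² − 1/n_i²), so 1/n_f² − 1/n_i² = 0.04686.
With n_f = 4: 1/n_i² = 1/16 − 0.04686 = 0.01564, so n_i ≈ 8.00.

n_i = 8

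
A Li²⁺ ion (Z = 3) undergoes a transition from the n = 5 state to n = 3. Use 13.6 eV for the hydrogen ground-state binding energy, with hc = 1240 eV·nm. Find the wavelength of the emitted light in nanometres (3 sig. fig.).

142 nm

For Z = 3 the level energies scale as Z², so the effective Rydberg energy is 13.6 × 9 = 122.4 eV.
ΔE = 122.4 × (1/3² − 1/5²) = 122.4 × 0.07111 = 8.704 eV.
λ = hc/ΔE = 1240 / 8.704 = 142 nm.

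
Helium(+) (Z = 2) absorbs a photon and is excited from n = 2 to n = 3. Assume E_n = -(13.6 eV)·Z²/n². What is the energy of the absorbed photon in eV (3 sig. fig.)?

The Bohr energies scale as Z², so for Z = 2: E_n = −54.40/n² eV.
E_3 = −54.40/9 = −6.044 eV and E_2 = −54.40/4 = −13.60 eV.
The photon energy is |E_3 − E_2| = 7.56 eV.

7.56 eV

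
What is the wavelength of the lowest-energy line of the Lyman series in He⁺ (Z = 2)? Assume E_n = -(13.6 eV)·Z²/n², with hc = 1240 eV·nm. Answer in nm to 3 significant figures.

The Lyman series terminates on n_f = 1; the first line has n_i = 1+1 = 2.
ΔE = 54.40 × (1/1² − 1/2²) = 40.80 eV.
λ = 1240 / 40.80 = 30.4 nm.

30.4 nm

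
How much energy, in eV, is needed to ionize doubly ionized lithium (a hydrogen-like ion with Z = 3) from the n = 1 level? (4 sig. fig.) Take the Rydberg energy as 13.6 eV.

122.4 eV

E_n = −13.6 Z²/n² = −122.4/n² eV for Z = 3.
E_1 = −122.4/1 = −122.4 eV, so ionization (to E = 0) requires 122.4 eV.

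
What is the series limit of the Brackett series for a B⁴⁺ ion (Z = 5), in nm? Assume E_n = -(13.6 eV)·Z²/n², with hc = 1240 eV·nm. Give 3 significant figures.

The Brackett series has lower level n_f = 4; the series limit corresponds to n_i → ∞.
ΔE_max = 13.6 × 25 / 4² = 21.25 eV.
λ_min = 1240 / 21.25 = 58.4 nm.

58.4 nm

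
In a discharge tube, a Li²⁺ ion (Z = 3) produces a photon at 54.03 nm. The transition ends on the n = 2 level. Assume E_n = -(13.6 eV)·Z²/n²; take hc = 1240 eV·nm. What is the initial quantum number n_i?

The photon energy is ΔE = hc/λ = 1240 / 54.03 = 22.95 eV.
With Z = 3, ΔE = 122.4 × (1/n_f² − 1/n_i²), so 1/n_f² − 1/n_i² = 0.1875.
With n_f = 2: 1/n_i² = 1/4 − 0.1875 = 0.06250, so n_i ≈ 4.00.

n_i = 4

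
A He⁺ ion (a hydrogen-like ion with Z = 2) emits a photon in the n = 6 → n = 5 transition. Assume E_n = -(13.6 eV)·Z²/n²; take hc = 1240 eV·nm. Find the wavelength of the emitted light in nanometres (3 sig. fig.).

1860 nm

For Z = 2 the level energies scale as Z², so the effective Rydberg energy is 13.6 × 4 = 54.40 eV.
ΔE = 54.40 × (1/5² − 1/6²) = 54.40 × 0.01222 = 0.6649 eV.
λ = hc/ΔE = 1240 / 0.6649 = 1860 nm.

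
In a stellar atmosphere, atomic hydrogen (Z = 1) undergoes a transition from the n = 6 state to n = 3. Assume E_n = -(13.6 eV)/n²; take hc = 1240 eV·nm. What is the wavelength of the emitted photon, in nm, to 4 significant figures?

ΔE = 13.60 × (1/3² − 1/6²) = 13.60 × 0.08333 = 1.133 eV.
λ = hc/ΔE = 1240 / 1.133 = 1094 nm.
This line belongs to the Paschen series.

1094 nm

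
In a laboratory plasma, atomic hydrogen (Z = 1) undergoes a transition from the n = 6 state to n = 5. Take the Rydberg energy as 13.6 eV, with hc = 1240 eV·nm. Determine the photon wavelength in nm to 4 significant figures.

ΔE = 13.60 × (1/5² − 1/6²) = 13.60 × 0.01222 = 0.1662 eV.
λ = hc/ΔE = 1240 / 0.1662 = 7460 nm.
This line belongs to the Pfund series.

7460 nm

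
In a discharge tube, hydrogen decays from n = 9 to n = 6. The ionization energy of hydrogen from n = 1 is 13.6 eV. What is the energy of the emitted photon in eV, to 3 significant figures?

0.210 eV

E_9 = −13.60/81 = −0.1679 eV and E_6 = −13.60/36 = −0.3778 eV.
The photon energy is |E_9 − E_6| = 0.210 eV.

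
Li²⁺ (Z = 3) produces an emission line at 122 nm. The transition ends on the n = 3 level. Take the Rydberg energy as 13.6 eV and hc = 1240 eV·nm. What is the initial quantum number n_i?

n_i = 6

The photon energy is ΔE = hc/λ = 1240 / 122 = 10.16 eV.
With Z = 3, ΔE = 122.4 × (1/n_f² − 1/n_i²), so 1/n_f² − 1/n_i² = 0.08304.
With n_f = 3: 1/n_i² = 1/9 − 0.08304 = 0.02807, so n_i ≈ 5.97.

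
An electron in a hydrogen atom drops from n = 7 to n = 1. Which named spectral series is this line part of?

Lyman

The series is set by the lower level: n_f = 1 is the Lyman series.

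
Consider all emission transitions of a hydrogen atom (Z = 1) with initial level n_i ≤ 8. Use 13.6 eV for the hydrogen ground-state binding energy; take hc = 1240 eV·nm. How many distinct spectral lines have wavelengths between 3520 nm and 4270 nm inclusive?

2

Enumerate all n_i → n_f pairs with 1 ≤ n_f < n_i ≤ 8 and compute λ = 1240 / [13.6·1·(1/n_f² − 1/n_i²)].
Lines falling in [3520, 4270] nm: 8→5 (3741 nm), 5→4 (4052 nm).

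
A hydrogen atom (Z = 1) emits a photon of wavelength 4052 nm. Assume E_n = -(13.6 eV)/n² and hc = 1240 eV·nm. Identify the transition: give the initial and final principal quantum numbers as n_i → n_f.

The photon energy is ΔE = hc/λ = 1240 / 4052 = 0.3060 eV.
With Z = 1, ΔE = 13.60 × (1/n_f² − 1/n_i²), so 1/n_f² − 1/n_i² = 0.02250.
Trying n_f = 4 gives 1/n_i² = 0.04000, i.e. n_i ≈ 5; this pair matches.

n_i = 5, n_f = 4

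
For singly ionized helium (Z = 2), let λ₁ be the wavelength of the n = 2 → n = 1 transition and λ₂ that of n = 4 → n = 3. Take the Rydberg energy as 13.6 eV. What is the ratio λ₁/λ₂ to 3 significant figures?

0.0648

λ ∝ 1/ΔE ∝ 1/(1/n_f² − 1/n_i²), and the Z² and hc factors cancel in the ratio.
λ₁/λ₂ = (1/3² − 1/4²)/(1/1² − 1/2²) = 0.04861/0.7500 = 0.0648.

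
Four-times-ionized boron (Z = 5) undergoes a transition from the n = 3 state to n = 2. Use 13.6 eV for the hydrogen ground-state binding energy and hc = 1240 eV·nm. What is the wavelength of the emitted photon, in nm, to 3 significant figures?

26.3 nm

For Z = 5 the level energies scale as Z², so the effective Rydberg energy is 13.6 × 25 = 340.0 eV.
ΔE = 340.0 × (1/2² − 1/3²) = 340.0 × 0.1389 = 47.22 eV.
λ = hc/ΔE = 1240 / 47.22 = 26.3 nm.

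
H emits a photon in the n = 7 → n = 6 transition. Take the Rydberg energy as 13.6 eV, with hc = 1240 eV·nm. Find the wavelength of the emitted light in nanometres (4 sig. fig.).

12370 nm

ΔE = 13.60 × (1/6² − 1/7²) = 13.60 × 0.007370 = 0.1002 eV.
λ = hc/ΔE = 1240 / 0.1002 = 12370 nm.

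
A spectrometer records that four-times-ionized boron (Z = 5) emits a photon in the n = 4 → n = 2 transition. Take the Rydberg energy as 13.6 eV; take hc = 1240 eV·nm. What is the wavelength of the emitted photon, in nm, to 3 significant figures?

For Z = 5 the level energies scale as Z², so the effective Rydberg energy is 13.6 × 25 = 340.0 eV.
ΔE = 340.0 × (1/2² − 1/4²) = 340.0 × 0.1875 = 63.75 eV.
λ = hc/ΔE = 1240 / 63.75 = 19.5 nm.

19.5 nm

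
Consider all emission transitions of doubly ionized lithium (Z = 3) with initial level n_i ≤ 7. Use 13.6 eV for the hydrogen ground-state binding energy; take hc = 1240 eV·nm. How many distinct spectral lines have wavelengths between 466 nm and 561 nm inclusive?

1

Enumerate all n_i → n_f pairs with 1 ≤ n_f < n_i ≤ 7 and compute λ = 1240 / [13.6·9·(1/n_f² − 1/n_i²)].
Lines falling in [466, 561] nm: 7→5 (517.1 nm).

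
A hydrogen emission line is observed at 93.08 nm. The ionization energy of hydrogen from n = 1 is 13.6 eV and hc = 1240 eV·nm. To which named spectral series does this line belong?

ΔE = 1240/93.08 = 13.32 eV.
This matches 13.6 × (1/1² − 1/7²), so n_f = 1: the Lyman series.

Lyman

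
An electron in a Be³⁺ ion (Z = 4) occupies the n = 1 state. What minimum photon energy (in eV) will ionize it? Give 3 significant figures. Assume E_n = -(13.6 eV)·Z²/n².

218 eV

E_n = −13.6 Z²/n² = −217.6/n² eV for Z = 4.
E_1 = −217.6/1 = −218 eV, so ionization (to E = 0) requires 218 eV.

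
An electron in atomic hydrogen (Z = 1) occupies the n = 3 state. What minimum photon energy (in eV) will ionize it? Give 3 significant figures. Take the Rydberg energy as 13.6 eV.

E_3 = −13.60/9 = −1.51 eV, so ionization (to E = 0) requires 1.51 eV.

1.51 eV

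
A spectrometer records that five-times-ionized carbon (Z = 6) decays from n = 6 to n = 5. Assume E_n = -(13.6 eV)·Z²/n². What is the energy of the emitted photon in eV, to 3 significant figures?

5.98 eV

The Bohr energies scale as Z², so for Z = 6: E_n = −489.6/n² eV.
E_6 = −489.6/36 = −13.60 eV and E_5 = −489.6/25 = −19.58 eV.
The photon energy is |E_6 − E_5| = 5.98 eV.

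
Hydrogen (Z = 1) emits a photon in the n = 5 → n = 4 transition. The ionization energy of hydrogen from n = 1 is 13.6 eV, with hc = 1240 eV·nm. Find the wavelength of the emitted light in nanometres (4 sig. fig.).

ΔE = 13.60 × (1/4² − 1/5²) = 13.60 × 0.02250 = 0.3060 eV.
λ = hc/ΔE = 1240 / 0.3060 = 4052 nm.

4052 nm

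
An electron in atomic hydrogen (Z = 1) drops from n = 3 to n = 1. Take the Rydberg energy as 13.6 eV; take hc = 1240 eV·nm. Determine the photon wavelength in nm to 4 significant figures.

ΔE = 13.60 × (1/1² − 1/3²) = 13.60 × 0.8889 = 12.09 eV.
λ = hc/ΔE = 1240 / 12.09 = 102.6 nm.

102.6 nm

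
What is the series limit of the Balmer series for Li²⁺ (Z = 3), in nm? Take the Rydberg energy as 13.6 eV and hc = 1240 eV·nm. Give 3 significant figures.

The Balmer series has lower level n_f = 2; the series limit corresponds to n_i → ∞.
ΔE_max = 13.6 × 9 / 2² = 30.60 eV.
λ_min = 1240 / 30.60 = 40.5 nm.

40.5 nm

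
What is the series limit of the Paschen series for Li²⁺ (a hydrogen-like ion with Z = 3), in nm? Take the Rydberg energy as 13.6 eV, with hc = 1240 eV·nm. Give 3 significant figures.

91.2 nm

The Paschen series has lower level n_f = 3; the series limit corresponds to n_i → ∞.
ΔE_max = 13.6 × 9 / 3² = 13.60 eV.
λ_min = 1240 / 13.60 = 91.2 nm.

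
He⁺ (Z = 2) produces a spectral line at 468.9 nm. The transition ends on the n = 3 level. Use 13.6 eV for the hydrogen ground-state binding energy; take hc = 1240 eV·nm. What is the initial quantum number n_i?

n_i = 4

The photon energy is ΔE = hc/λ = 1240 / 468.9 = 2.644 eV.
With Z = 2, ΔE = 54.40 × (1/n_f² − 1/n_i²), so 1/n_f² − 1/n_i² = 0.04861.
With n_f = 3: 1/n_i² = 1/9 − 0.04861 = 0.06250, so n_i ≈ 4.00.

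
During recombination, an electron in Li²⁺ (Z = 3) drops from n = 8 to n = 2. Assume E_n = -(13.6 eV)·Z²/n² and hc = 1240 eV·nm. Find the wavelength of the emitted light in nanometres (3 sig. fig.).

For Z = 3 the level energies scale as Z², so the effective Rydberg energy is 13.6 × 9 = 122.4 eV.
ΔE = 122.4 × (1/2² − 1/8²) = 122.4 × 0.2344 = 28.69 eV.
λ = hc/ΔE = 1240 / 28.69 = 43.2 nm.

43.2 nm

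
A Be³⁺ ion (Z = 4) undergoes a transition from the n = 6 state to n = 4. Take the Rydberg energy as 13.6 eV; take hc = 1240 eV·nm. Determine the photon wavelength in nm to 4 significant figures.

For Z = 4 the level energies scale as Z², so the effective Rydberg energy is 13.6 × 16 = 217.6 eV.
ΔE = 217.6 × (1/4² − 1/6²) = 217.6 × 0.03472 = 7.556 eV.
λ = hc/ΔE = 1240 / 7.556 = 164.1 nm.

164.1 nm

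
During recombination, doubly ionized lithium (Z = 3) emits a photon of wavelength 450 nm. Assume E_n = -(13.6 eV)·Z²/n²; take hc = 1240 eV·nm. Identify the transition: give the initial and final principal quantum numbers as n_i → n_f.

The photon energy is ΔE = hc/λ = 1240 / 450 = 2.756 eV.
With Z = 3, ΔE = 122.4 × (1/n_f² − 1/n_i²), so 1/n_f² − 1/n_i² = 0.02251.
Trying n_f = 4 gives 1/n_i² = 0.03999, i.e. n_i ≈ 5; this pair matches.

n_i = 5, n_f = 4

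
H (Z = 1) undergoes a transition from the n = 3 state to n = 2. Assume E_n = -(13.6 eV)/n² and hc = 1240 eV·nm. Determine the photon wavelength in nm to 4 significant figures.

ΔE = 13.60 × (1/2² − 1/3²) = 13.60 × 0.1389 = 1.889 eV.
λ = hc/ΔE = 1240 / 1.889 = 656.5 nm.
This line belongs to the Balmer series.

656.5 nm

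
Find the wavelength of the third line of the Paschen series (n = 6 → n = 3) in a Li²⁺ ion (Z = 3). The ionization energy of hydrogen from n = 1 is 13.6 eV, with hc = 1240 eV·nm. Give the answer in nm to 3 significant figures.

The Paschen series terminates on n_f = 3; the third line has n_i = 3+3 = 6.
ΔE = 122.4 × (1/3² − 1/6²) = 10.20 eV.
λ = 1240 / 10.20 = 122 nm.

122 nm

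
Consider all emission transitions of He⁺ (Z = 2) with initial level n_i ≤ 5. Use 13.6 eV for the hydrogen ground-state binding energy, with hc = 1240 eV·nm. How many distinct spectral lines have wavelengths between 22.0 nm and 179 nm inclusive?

Enumerate all n_i → n_f pairs with 1 ≤ n_f < n_i ≤ 5 and compute λ = 1240 / [13.6·4·(1/n_f² − 1/n_i²)].
Lines falling in [22.0, 179] nm: 5→1 (23.74 nm), 4→1 (24.31 nm), 3→1 (25.64 nm), 2→1 (30.39 nm), 5→2 (108.5 nm), 4→2 (121.6 nm), 3→2 (164.1 nm).

7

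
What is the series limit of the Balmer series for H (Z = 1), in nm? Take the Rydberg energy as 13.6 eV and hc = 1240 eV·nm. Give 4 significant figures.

364.7 nm

The Balmer series has lower level n_f = 2; the series limit corresponds to n_i → ∞.
ΔE_max = 13.6 × 1 / 2² = 3.400 eV.
λ_min = 1240 / 3.400 = 364.7 nm.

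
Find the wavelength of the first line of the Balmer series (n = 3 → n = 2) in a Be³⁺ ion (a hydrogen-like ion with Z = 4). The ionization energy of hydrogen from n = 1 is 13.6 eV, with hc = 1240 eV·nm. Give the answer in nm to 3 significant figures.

41.0 nm

The Balmer series terminates on n_f = 2; the first line has n_i = 2+1 = 3.
ΔE = 217.6 × (1/2² − 1/3²) = 30.22 eV.
λ = 1240 / 30.22 = 41.0 nm.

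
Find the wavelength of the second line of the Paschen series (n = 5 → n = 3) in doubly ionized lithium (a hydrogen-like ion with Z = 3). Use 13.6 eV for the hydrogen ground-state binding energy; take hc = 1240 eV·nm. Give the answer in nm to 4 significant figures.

The Paschen series terminates on n_f = 3; the second line has n_i = 3+2 = 5.
ΔE = 122.4 × (1/3² − 1/5²) = 8.704 eV.
λ = 1240 / 8.704 = 142.5 nm.

142.5 nm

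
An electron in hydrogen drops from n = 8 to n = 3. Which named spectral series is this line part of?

The series is set by the lower level: n_f = 3 is the Paschen series.

Paschen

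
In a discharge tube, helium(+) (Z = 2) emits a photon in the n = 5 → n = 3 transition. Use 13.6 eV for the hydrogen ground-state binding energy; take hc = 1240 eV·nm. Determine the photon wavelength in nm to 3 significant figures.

For Z = 2 the level energies scale as Z², so the effective Rydberg energy is 13.6 × 4 = 54.40 eV.
ΔE = 54.40 × (1/3² − 1/5²) = 54.40 × 0.07111 = 3.868 eV.
λ = hc/ΔE = 1240 / 3.868 = 321 nm.

321 nm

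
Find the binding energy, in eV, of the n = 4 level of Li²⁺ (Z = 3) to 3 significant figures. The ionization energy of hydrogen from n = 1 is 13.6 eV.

7.65 eV

E_n = −13.6 Z²/n² = −122.4/n² eV for Z = 3.
E_4 = −122.4/16 = −7.65 eV, so ionization (to E = 0) requires 7.65 eV.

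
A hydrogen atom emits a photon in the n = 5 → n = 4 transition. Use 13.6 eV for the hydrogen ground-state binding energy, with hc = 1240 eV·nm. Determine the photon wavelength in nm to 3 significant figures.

ΔE = 13.60 × (1/4² − 1/5²) = 13.60 × 0.02250 = 0.3060 eV.
λ = hc/ΔE = 1240 / 0.3060 = 4050 nm.
This line belongs to the Brackett series.

4050 nm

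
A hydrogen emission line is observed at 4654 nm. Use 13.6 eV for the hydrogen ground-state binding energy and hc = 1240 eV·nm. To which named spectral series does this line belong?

ΔE = 1240/4654 = 0.2664 eV.
This matches 13.6 × (1/5² − 1/7²), so n_f = 5: the Pfund series.

Pfund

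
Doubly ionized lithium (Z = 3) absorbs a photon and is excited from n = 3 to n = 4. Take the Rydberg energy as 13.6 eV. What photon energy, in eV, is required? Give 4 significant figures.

The Bohr energies scale as Z², so for Z = 3: E_n = −122.4/n² eV.
E_4 = −122.4/16 = −7.650 eV and E_3 = −122.4/9 = −13.60 eV.
The photon energy is |E_4 − E_3| = 5.950 eV.

5.950 eV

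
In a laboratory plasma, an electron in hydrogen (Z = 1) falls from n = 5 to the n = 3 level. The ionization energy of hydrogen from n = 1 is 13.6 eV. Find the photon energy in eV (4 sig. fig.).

0.9671 eV

E_5 = −13.60/25 = −0.5440 eV and E_3 = −13.60/9 = −1.511 eV.
The photon energy is |E_5 − E_3| = 0.9671 eV.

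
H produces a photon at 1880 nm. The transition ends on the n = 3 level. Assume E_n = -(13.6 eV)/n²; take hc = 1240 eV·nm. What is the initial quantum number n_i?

n_i = 4

The photon energy is ΔE = hc/λ = 1240 / 1880 = 0.6596 eV.
With Z = 1, ΔE = 13.60 × (1/n_f² − 1/n_i²), so 1/n_f² − 1/n_i² = 0.04850.
With n_f = 3: 1/n_i² = 1/9 − 0.04850 = 0.06261, so n_i ≈ 4.00.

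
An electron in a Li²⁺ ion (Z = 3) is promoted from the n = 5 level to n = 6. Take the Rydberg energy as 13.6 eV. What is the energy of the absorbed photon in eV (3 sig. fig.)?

The Bohr energies scale as Z², so for Z = 3: E_n = −122.4/n² eV.
E_6 = −122.4/36 = −3.400 eV and E_5 = −122.4/25 = −4.896 eV.
The photon energy is |E_6 − E_5| = 1.50 eV.

1.50 eV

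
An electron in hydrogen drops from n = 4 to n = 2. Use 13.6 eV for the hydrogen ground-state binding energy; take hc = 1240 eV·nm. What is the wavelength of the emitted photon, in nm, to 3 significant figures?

ΔE = 13.60 × (1/2² − 1/4²) = 13.60 × 0.1875 = 2.550 eV.
λ = hc/ΔE = 1240 / 2.550 = 486 nm.

486 nm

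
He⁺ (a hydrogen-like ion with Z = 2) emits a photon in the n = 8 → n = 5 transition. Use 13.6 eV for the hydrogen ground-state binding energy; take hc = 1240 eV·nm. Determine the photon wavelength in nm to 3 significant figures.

935 nm

For Z = 2 the level energies scale as Z², so the effective Rydberg energy is 13.6 × 4 = 54.40 eV.
ΔE = 54.40 × (1/5² − 1/8²) = 54.40 × 0.02438 = 1.326 eV.
λ = hc/ΔE = 1240 / 1.326 = 935 nm.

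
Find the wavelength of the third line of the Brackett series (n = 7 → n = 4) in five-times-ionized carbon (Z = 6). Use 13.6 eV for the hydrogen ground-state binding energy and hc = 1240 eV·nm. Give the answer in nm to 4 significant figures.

The Brackett series terminates on n_f = 4; the third line has n_i = 4+3 = 7.
ΔE = 489.6 × (1/4² − 1/7²) = 20.61 eV.
λ = 1240 / 20.61 = 60.17 nm.

60.17 nm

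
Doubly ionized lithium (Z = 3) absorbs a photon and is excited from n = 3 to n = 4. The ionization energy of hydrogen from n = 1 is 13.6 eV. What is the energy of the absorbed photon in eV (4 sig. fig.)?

5.950 eV

The Bohr energies scale as Z², so for Z = 3: E_n = −122.4/n² eV.
E_4 = −122.4/16 = −7.650 eV and E_3 = −122.4/9 = −13.60 eV.
The photon energy is |E_4 − E_3| = 5.950 eV.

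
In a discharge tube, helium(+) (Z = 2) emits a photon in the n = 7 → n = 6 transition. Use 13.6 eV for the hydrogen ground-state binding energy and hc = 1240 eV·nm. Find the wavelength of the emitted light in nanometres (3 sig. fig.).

3090 nm

For Z = 2 the level energies scale as Z², so the effective Rydberg energy is 13.6 × 4 = 54.40 eV.
ΔE = 54.40 × (1/6² − 1/7²) = 54.40 × 0.007370 = 0.4009 eV.
λ = hc/ΔE = 1240 / 0.4009 = 3090 nm.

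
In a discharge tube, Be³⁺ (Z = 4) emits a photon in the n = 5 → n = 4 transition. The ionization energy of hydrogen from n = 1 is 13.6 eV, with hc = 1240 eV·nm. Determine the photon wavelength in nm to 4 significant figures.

For Z = 4 the level energies scale as Z², so the effective Rydberg energy is 13.6 × 16 = 217.6 eV.
ΔE = 217.6 × (1/4² − 1/5²) = 217.6 × 0.02250 = 4.896 eV.
λ = hc/ΔE = 1240 / 4.896 = 253.3 nm.

253.3 nm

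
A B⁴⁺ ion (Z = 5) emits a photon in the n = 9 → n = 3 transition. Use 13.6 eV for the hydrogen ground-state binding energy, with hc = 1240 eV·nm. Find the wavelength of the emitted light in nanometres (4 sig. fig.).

For Z = 5 the level energies scale as Z², so the effective Rydberg energy is 13.6 × 25 = 340.0 eV.
ΔE = 340.0 × (1/3² − 1/9²) = 340.0 × 0.09877 = 33.58 eV.
λ = hc/ΔE = 1240 / 33.58 = 36.93 nm.

36.93 nm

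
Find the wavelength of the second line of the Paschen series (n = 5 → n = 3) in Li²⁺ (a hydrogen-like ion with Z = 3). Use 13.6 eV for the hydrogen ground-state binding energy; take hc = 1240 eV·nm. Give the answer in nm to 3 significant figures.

The Paschen series terminates on n_f = 3; the second line has n_i = 3+2 = 5.
ΔE = 122.4 × (1/3² − 1/5²) = 8.704 eV.
λ = 1240 / 8.704 = 142 nm.

142 nm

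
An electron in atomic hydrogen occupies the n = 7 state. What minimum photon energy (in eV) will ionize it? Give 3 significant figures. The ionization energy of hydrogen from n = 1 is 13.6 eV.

0.278 eV

E_7 = −13.60/49 = −0.278 eV, so ionization (to E = 0) requires 0.278 eV.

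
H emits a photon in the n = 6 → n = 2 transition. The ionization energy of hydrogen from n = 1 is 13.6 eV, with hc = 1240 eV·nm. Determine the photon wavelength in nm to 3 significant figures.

410 nm

ΔE = 13.60 × (1/2² − 1/6²) = 13.60 × 0.2222 = 3.022 eV.
λ = hc/ΔE = 1240 / 3.022 = 410 nm.
This line belongs to the Balmer series.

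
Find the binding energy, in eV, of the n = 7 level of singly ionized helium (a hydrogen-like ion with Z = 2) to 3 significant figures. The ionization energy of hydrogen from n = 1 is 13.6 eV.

E_n = −13.6 Z²/n² = −54.40/n² eV for Z = 2.
E_7 = −54.40/49 = −1.11 eV, so ionization (to E = 0) requires 1.11 eV.

1.11 eV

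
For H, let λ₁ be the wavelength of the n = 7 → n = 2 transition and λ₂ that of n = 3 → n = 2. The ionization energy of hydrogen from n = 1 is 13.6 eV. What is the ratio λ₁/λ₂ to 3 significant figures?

λ ∝ 1/ΔE ∝ 1/(1/n_f² − 1/n_i²), and the Z² and hc factors cancel in the ratio.
λ₁/λ₂ = (1/2² − 1/3²)/(1/2² − 1/7²) = 0.1389/0.2296 = 0.605.

0.605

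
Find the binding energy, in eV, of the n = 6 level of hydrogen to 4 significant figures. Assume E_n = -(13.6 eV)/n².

0.3778 eV

E_6 = −13.60/36 = −0.3778 eV, so ionization (to E = 0) requires 0.3778 eV.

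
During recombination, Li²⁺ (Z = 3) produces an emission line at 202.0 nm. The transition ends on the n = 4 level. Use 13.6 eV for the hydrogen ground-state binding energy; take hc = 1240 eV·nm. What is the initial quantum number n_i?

n_i = 9

The photon energy is ΔE = hc/λ = 1240 / 202.0 = 6.139 eV.
With Z = 3, ΔE = 122.4 × (1/n_f² − 1/n_i²), so 1/n_f² − 1/n_i² = 0.05015.
With n_f = 4: 1/n_i² = 1/16 − 0.05015 = 0.01235, so n_i ≈ 9.00.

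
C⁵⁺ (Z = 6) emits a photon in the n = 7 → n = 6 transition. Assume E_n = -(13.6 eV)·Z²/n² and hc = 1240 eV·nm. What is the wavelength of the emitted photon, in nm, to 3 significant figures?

For Z = 6 the level energies scale as Z², so the effective Rydberg energy is 13.6 × 36 = 489.6 eV.
ΔE = 489.6 × (1/6² − 1/7²) = 489.6 × 0.007370 = 3.608 eV.
λ = hc/ΔE = 1240 / 3.608 = 344 nm.

344 nm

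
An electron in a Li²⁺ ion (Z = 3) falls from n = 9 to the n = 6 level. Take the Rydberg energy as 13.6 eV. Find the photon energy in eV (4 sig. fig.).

1.889 eV

The Bohr energies scale as Z², so for Z = 3: E_n = −122.4/n² eV.
E_9 = −122.4/81 = −1.511 eV and E_6 = −122.4/36 = −3.400 eV.
The photon energy is |E_9 − E_6| = 1.889 eV.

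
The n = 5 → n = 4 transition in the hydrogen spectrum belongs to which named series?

Brackett

The series is set by the lower level: n_f = 4 is the Brackett series.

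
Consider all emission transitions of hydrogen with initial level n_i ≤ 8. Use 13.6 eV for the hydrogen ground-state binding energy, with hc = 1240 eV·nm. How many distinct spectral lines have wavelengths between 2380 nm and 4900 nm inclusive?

4

Enumerate all n_i → n_f pairs with 1 ≤ n_f < n_i ≤ 8 and compute λ = 1240 / [13.6·1·(1/n_f² − 1/n_i²)].
Lines falling in [2380, 4900] nm: 6→4 (2626 nm), 8→5 (3741 nm), 5→4 (4052 nm), 7→5 (4654 nm).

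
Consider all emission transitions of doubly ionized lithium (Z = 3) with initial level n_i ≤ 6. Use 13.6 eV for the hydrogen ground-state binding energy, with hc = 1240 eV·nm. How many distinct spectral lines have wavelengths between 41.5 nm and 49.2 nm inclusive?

2

Enumerate all n_i → n_f pairs with 1 ≤ n_f < n_i ≤ 6 and compute λ = 1240 / [13.6·9·(1/n_f² − 1/n_i²)].
Lines falling in [41.5, 49.2] nm: 6→2 (45.59 nm), 5→2 (48.24 nm).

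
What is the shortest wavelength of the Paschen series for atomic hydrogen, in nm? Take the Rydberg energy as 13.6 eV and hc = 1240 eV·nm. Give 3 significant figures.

The Paschen series has lower level n_f = 3; the series limit corresponds to n_i → ∞.
ΔE_max = 13.6 × 1 / 3² = 1.511 eV.
λ_min = 1240 / 1.511 = 821 nm.

821 nm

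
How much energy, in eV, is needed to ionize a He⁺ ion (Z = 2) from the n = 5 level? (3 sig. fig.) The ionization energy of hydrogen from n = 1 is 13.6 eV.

E_n = −13.6 Z²/n² = −54.40/n² eV for Z = 2.
E_5 = −54.40/25 = −2.18 eV, so ionization (to E = 0) requires 2.18 eV.

2.18 eV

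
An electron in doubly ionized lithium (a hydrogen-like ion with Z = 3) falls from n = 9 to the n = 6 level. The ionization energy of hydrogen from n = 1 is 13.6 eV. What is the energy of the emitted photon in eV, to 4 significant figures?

1.889 eV

The Bohr energies scale as Z², so for Z = 3: E_n = −122.4/n² eV.
E_9 = −122.4/81 = −1.511 eV and E_6 = −122.4/36 = −3.400 eV.
The photon energy is |E_9 − E_6| = 1.889 eV.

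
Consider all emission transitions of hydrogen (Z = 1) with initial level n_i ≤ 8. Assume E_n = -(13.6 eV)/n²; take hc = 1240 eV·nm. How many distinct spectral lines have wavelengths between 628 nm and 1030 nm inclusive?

Enumerate all n_i → n_f pairs with 1 ≤ n_f < n_i ≤ 8 and compute λ = 1240 / [13.6·1·(1/n_f² − 1/n_i²)].
Lines falling in [628, 1030] nm: 3→2 (656.5 nm), 8→3 (954.9 nm), 7→3 (1005 nm).

3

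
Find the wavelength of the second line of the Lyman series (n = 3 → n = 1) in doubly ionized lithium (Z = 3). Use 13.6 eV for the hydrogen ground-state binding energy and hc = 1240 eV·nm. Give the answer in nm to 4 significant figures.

The Lyman series terminates on n_f = 1; the second line has n_i = 1+2 = 3.
ΔE = 122.4 × (1/1² − 1/3²) = 108.8 eV.
λ = 1240 / 108.8 = 11.40 nm.

11.40 nm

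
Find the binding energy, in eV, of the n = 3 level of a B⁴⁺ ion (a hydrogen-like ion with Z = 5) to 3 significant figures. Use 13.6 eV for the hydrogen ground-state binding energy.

37.8 eV

E_n = −13.6 Z²/n² = −340.0/n² eV for Z = 5.
E_3 = −340.0/9 = −37.8 eV, so ionization (to E = 0) requires 37.8 eV.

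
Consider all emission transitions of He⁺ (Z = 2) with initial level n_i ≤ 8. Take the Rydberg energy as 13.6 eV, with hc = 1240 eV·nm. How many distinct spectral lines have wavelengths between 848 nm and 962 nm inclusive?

Enumerate all n_i → n_f pairs with 1 ≤ n_f < n_i ≤ 8 and compute λ = 1240 / [13.6·4·(1/n_f² − 1/n_i²)].
Lines falling in [848, 962] nm: 8→5 (935.1 nm).

1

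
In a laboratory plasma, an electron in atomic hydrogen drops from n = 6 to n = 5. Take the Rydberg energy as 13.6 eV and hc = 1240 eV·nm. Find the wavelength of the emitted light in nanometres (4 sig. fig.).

7460 nm

ΔE = 13.60 × (1/5² − 1/6²) = 13.60 × 0.01222 = 0.1662 eV.
λ = hc/ΔE = 1240 / 0.1662 = 7460 nm.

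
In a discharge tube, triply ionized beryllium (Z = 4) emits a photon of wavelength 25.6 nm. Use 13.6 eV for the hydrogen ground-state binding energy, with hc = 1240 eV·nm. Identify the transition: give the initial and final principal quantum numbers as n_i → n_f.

The photon energy is ΔE = hc/λ = 1240 / 25.6 = 48.44 eV.
With Z = 4, ΔE = 217.6 × (1/n_f² − 1/n_i²), so 1/n_f² − 1/n_i² = 0.2226.
Trying n_f = 2 gives 1/n_i² = 0.02740, i.e. n_i ≈ 6; this pair matches.

n_i = 6, n_f = 2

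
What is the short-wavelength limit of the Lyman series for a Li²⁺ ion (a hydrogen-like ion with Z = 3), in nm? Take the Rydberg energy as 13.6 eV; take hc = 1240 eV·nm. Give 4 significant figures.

The Lyman series has lower level n_f = 1; the series limit corresponds to n_i → ∞.
ΔE_max = 13.6 × 9 / 1² = 122.4 eV.
λ_min = 1240 / 122.4 = 10.13 nm.

10.13 nm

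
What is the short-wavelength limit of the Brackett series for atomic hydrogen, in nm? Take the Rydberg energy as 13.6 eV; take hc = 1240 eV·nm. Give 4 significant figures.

The Brackett series has lower level n_f = 4; the series limit corresponds to n_i → ∞.
ΔE_max = 13.6 × 1 / 4² = 0.8500 eV.
λ_min = 1240 / 0.8500 = 1459 nm.

1459 nm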